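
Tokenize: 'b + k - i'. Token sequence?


Scan left to right, longest-match per lexeme
Tokens: ID(b), OP(+), ID(k), OP(-), ID(i)


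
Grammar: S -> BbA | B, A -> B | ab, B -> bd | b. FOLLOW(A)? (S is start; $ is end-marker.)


$ ∈ FOLLOW(S). For each A -> αBβ: add FIRST(β)\{ε} to FOLLOW(B); if β nullable, add FOLLOW(A).
FOLLOW(A) = {$}


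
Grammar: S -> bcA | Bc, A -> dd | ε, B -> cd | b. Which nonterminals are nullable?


A nonterminal is nullable iff some alternative derives ε (directly, or every symbol in it is nullable)
Nullable: {A}


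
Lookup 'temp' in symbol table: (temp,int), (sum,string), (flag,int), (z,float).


Lookup 'temp' → type int


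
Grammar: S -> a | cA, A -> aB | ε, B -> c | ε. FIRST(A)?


Per alternative of A: FIRST(aB) = {a}; FIRST(ε) = {ε}
FIRST(A) = {a, ε}


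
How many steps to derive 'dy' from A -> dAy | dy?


Derivation: A => dy
Steps: 1


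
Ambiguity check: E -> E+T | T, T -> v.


precedence layered via separate nonterminal T: deterministic
Unambiguous


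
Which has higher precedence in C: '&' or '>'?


'>' is relational (level 7); '&' is bitwise AND (level 5)
Higher level binds tighter
'>' has higher precedence than '&'


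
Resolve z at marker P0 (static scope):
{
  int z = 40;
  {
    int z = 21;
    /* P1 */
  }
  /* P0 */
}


z declared in the same block as P0
z = 40


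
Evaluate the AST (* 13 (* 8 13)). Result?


Evaluate inner: (* 8 13) = 104
Evaluate root: (* 13 104) = 1352
Result: 1352


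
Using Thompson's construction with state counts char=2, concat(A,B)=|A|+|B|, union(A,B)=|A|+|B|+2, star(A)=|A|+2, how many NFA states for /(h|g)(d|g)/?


Syntax tree has 4 char leaf(s), 2 union(s), 0 star(s)
chars contribute 4×2 = 8; each union adds +2; each star adds +2
Total: 8 + 4 + 0 = 12 states


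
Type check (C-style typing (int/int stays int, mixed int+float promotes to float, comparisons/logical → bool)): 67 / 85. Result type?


Operand types: int / int
Rule: mixed int/float promotes to float; int/int stays int
Result type: int


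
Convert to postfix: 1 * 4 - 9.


Left to right (same or higher precedence on left)
Postfix: 1 4 * 9 -


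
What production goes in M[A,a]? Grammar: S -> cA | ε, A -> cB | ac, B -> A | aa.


For [A, a]: 'a' ∈ FIRST(ac)
Entry: A -> ac


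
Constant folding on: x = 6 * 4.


6 * 4 = 24 at compile time
Optimized: x = 24


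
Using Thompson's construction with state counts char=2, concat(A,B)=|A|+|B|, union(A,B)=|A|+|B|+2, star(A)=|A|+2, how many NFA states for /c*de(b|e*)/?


Syntax tree has 5 char leaf(s), 1 union(s), 2 star(s)
chars contribute 5×2 = 10; each union adds +2; each star adds +2
Total: 10 + 2 + 4 = 16 states


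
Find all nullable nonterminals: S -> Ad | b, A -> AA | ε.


A nonterminal is nullable iff some alternative derives ε (directly, or every symbol in it is nullable)
Nullable: {A}


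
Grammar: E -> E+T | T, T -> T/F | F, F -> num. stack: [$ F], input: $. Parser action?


'F' (not preceded by T/) is the handle for T -> F
Action: reduce (T -> F)


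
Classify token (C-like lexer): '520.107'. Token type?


Pattern: digits with a decimal point
Type: FLOAT_LITERAL


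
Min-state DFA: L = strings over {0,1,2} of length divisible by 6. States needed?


Track length mod 6: states 0..5, accept at 0
Minimal DFA: 6 states


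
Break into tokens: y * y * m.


Scan left to right, longest-match per lexeme
Tokens: ID(y), OP(*), ID(y), OP(*), ID(m)


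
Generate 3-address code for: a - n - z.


Break into single-operator statements:
t1 = a - n
t2 = t1 - z


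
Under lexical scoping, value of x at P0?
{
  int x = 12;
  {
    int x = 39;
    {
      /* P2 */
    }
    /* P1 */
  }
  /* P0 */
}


x declared in the same block as P0
x = 12


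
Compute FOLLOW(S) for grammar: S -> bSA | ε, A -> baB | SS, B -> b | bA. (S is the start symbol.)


$ ∈ FOLLOW(S). For each A -> αBβ: add FIRST(β)\{ε} to FOLLOW(B); if β nullable, add FOLLOW(A).
FOLLOW(S) = {$, b}


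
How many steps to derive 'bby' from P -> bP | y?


Derivation: P => bP => bbP => bby
Steps: 3


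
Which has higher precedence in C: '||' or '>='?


'>=' is relational (level 7); '||' is logical OR (level 1)
Higher level binds tighter
'>=' has higher precedence than '||'


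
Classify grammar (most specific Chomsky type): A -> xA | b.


Right-linear: every RHS is a terminal or a terminal followed by one nonterminal
Classification: Type 3 (Regular)


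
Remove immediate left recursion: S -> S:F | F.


Left-recursive alternatives: S:F; non-recursive: F
Introduce S': S -> FS', S' -> :FS' | ε


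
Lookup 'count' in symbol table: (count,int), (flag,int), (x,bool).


Lookup 'count' → type int


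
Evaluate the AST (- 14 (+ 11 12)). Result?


Evaluate inner: (+ 11 12) = 23
Evaluate root: (- 14 23) = -9
Result: -9


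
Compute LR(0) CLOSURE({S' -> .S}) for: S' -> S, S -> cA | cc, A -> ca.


Start: S' -> .S
For each item with dot before a nonterminal B, add B -> .γ for every B-production
Closure: [S' -> .S, S -> .cA, S -> .cc]


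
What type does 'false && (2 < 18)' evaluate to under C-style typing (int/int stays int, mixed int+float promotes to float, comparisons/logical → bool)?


Operand types: bool && bool
Rule: logical operators take bool operands and yield bool
Result type: bool


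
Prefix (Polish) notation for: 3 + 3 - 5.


left-to-right (same/higher precedence on left): tree is (- (+ 3 3) 5)
Prefix: - + 3 3 5


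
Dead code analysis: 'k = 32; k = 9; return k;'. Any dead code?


first assignment to k is overwritten before any read
Dead: 'k = 32'


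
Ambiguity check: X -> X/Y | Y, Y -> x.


precedence layered via separate nonterminal Y: deterministic
Unambiguous


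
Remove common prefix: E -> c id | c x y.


Common prefix: 'c'
Factored: E -> c E', E' -> id | x y


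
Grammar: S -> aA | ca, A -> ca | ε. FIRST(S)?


Per alternative of S: FIRST(aA) = {a}; FIRST(ca) = {c}
FIRST(S) = {a, c}


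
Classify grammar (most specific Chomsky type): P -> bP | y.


Right-linear: every RHS is a terminal or a terminal followed by one nonterminal
Classification: Type 3 (Regular)


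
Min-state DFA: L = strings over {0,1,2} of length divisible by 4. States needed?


Track length mod 4: states 0..3, accept at 0
Minimal DFA: 4 states


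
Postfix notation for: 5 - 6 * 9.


* has higher precedence, evaluate 6*9 first
Postfix: 5 6 9 * -


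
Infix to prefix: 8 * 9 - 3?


left-to-right (same/higher precedence on left): tree is (- (* 8 9) 3)
Prefix: - * 8 9 3


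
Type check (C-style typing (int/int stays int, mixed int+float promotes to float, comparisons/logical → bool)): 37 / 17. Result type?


Operand types: int / int
Rule: mixed int/float promotes to float; int/int stays int
Result type: int


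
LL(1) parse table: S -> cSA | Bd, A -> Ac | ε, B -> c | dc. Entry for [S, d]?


For [S, d]: 'd' ∈ FIRST(Bd)
Entry: S -> Bd


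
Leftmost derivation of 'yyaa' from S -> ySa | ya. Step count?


Derivation: S => ySa => yyaa
Steps: 2


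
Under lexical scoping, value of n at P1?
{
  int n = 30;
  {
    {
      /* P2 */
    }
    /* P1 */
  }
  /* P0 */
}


P1's block does not declare n; resolves to the enclosing declaration at depth 0
n = 30


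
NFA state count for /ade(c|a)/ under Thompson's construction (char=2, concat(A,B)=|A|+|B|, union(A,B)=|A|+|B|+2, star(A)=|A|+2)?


Syntax tree has 5 char leaf(s), 1 union(s), 0 star(s)
chars contribute 5×2 = 10; each union adds +2; each star adds +2
Total: 10 + 2 + 0 = 12 states


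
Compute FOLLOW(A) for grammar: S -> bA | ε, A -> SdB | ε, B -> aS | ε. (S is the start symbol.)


$ ∈ FOLLOW(S). For each A -> αBβ: add FIRST(β)\{ε} to FOLLOW(B); if β nullable, add FOLLOW(A).
FOLLOW(A) = {$, d}


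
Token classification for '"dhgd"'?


Pattern: double-quoted sequence
Type: STRING_LITERAL


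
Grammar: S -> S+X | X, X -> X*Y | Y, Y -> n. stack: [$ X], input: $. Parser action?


lookahead ∉ {*} so X won't extend; reduce S -> X
Action: reduce (S -> X)


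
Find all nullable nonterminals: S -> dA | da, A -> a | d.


A nonterminal is nullable iff some alternative derives ε (directly, or every symbol in it is nullable)
Nullable: {}


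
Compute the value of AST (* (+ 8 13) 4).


Evaluate inner: (+ 8 13) = 21
Evaluate root: (* 21 4) = 84
Result: 84


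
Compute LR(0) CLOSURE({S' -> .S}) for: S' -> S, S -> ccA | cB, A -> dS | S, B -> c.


Start: S' -> .S
For each item with dot before a nonterminal B, add B -> .γ for every B-production
Closure: [S' -> .S, S -> .ccA, S -> .cB]


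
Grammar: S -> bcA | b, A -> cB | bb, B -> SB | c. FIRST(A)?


Per alternative of A: FIRST(cB) = {c}; FIRST(bb) = {b}
FIRST(A) = {b, c}


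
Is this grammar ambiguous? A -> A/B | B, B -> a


precedence layered via separate nonterminal B: deterministic
Unambiguous


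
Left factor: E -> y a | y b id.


Common prefix: 'y'
Factored: E -> y E', E' -> a | b id


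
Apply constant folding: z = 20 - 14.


20 - 14 = 6 at compile time
Optimized: z = 6


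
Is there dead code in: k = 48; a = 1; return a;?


k is assigned but never read
Dead: 'k = 48'


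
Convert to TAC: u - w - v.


Break into single-operator statements:
t1 = u - w
t2 = t1 - v


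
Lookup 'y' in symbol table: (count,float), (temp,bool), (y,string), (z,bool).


Lookup 'y' → type string


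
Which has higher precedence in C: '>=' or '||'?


'>=' is relational (level 7); '||' is logical OR (level 1)
Higher level binds tighter
'>=' has higher precedence than '||'


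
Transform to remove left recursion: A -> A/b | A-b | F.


Left-recursive alternatives: A/b, A-b; non-recursive: F
Introduce A': A -> FA', A' -> /bA' | -bA' | ε


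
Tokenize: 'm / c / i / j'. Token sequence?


Scan left to right, longest-match per lexeme
Tokens: ID(m), OP(/), ID(c), OP(/), ID(i), OP(/), ID(j)


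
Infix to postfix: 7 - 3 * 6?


* has higher precedence, evaluate 3*6 first
Postfix: 7 3 6 * -


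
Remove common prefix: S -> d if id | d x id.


Common prefix: 'd'
Factored: S -> d S', S' -> if id | x id


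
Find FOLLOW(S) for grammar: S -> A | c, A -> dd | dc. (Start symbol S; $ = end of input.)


$ ∈ FOLLOW(S). For each A -> αBβ: add FIRST(β)\{ε} to FOLLOW(B); if β nullable, add FOLLOW(A).
FOLLOW(S) = {$}


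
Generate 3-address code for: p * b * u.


Break into single-operator statements:
t1 = p * b
t2 = t1 * u


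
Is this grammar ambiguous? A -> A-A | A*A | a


'a-a*a' has two parse trees (no precedence encoded between - and *)
Ambiguous


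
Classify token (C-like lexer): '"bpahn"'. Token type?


Pattern: double-quoted sequence
Type: STRING_LITERAL


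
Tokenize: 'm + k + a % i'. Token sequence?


Scan left to right, longest-match per lexeme
Tokens: ID(m), OP(+), ID(k), OP(+), ID(a), OP(%), ID(i)


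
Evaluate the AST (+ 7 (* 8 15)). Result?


Evaluate inner: (* 8 15) = 120
Evaluate root: (+ 7 120) = 127
Result: 127


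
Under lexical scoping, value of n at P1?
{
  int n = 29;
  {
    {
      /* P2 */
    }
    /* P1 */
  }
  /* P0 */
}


P1's block does not declare n; resolves to the enclosing declaration at depth 0
n = 29


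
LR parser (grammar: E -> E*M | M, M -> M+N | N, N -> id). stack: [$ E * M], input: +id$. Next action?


'+' can extend M; shift to build M -> M+N
Action: shift


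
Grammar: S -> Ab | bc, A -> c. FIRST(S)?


Per alternative of S: FIRST(Ab) = {c}; FIRST(bc) = {b}
FIRST(S) = {b, c}


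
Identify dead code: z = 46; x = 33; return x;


z is assigned but never read
Dead: 'z = 46'


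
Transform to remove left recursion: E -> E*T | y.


Left-recursive alternatives: E*T; non-recursive: y
Introduce E': E -> yE', E' -> *TE' | ε


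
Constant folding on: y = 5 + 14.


5 + 14 = 19 at compile time
Optimized: y = 19


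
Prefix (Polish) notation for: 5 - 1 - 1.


left-to-right (same/higher precedence on left): tree is (- (- 5 1) 1)
Prefix: - - 5 1 1


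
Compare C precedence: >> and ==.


'>>' is shift (level 8); '==' is equality (level 6)
Higher level binds tighter
'>>' has higher precedence than '=='


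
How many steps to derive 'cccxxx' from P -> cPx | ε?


Derivation: P => cPx => ccPxx => cccPxxx => cccxxx
Steps: 4


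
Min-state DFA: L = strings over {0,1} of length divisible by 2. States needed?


Track length mod 2: states 0..1, accept at 0
Minimal DFA: 2 states


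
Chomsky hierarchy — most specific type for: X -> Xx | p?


Left-linear: every RHS is a terminal or one nonterminal followed by a terminal
Classification: Type 3 (Regular)


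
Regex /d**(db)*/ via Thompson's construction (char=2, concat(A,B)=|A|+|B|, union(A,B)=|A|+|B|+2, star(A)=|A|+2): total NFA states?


Syntax tree has 3 char leaf(s), 0 union(s), 3 star(s)
chars contribute 3×2 = 6; each union adds +2; each star adds +2
Total: 6 + 0 + 6 = 12 states


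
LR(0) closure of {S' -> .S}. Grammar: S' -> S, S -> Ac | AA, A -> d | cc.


Start: S' -> .S
For each item with dot before a nonterminal B, add B -> .γ for every B-production
Closure: [S' -> .S, S -> .Ac, S -> .AA, A -> .d, A -> .cc]


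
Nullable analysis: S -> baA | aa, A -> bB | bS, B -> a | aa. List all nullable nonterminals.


A nonterminal is nullable iff some alternative derives ε (directly, or every symbol in it is nullable)
Nullable: {}


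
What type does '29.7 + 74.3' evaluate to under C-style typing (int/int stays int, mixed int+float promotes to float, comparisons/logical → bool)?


Operand types: float + float
Rule: mixed int/float promotes to float; int/int stays int
Result type: float


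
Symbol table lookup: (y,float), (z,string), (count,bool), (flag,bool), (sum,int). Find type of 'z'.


Lookup 'z' → type string


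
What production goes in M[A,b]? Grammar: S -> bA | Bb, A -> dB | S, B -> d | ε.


For [A, b]: 'b' ∈ FIRST(S)
Entry: A -> S


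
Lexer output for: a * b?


Scan left to right, longest-match per lexeme
Tokens: ID(a), OP(*), ID(b)


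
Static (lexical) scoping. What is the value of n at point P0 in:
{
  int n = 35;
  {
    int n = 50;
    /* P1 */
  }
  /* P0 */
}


n declared in the same block as P0
n = 35


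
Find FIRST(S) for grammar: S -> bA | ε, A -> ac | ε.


Per alternative of S: FIRST(bA) = {b}; FIRST(ε) = {ε}
FIRST(S) = {b, ε}


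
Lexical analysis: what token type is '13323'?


Pattern: digits only
Type: INTEGER_LITERAL


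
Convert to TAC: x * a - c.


Break into single-operator statements:
t1 = x * a
t2 = t1 - c


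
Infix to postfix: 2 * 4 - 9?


Left to right (same or higher precedence on left)
Postfix: 2 4 * 9 -


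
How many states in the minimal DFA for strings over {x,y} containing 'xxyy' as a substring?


KMP-style automaton: 4 progress states + 1 absorbing accept = 5
Minimal DFA: 5 states


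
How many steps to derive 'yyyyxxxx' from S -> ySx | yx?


Derivation: S => ySx => yySxx => yyySxxx => yyyyxxxx
Steps: 4


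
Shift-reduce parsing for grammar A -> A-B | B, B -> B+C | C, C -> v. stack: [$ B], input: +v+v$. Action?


shift '+' to continue B -> B+C
Action: shift


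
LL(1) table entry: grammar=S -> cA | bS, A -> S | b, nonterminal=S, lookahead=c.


For [S, c]: 'c' ∈ FIRST(cA)
Entry: S -> cA


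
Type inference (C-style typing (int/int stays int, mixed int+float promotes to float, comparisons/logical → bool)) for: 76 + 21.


Operand types: int + int
Rule: mixed int/float promotes to float; int/int stays int
Result type: int


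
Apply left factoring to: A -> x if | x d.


Common prefix: 'x'
Factored: A -> x A', A' -> if | d


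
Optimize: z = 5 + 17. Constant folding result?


5 + 17 = 22 at compile time
Optimized: z = 22


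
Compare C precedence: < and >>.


'>>' is shift (level 8); '<' is relational (level 7)
Higher level binds tighter
'>>' has higher precedence than '<'


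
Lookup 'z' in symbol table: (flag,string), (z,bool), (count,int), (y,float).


Lookup 'z' → type bool


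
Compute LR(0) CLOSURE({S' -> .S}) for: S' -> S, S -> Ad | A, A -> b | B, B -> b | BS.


Start: S' -> .S
For each item with dot before a nonterminal B, add B -> .γ for every B-production
Closure: [S' -> .S, S -> .Ad, S -> .A, A -> .b, A -> .B, B -> .b, B -> .BS]


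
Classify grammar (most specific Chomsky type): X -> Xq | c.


Left-linear: every RHS is a terminal or one nonterminal followed by a terminal
Classification: Type 3 (Regular)


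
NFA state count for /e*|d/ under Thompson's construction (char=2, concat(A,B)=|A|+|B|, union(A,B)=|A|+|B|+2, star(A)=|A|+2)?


Syntax tree has 2 char leaf(s), 1 union(s), 1 star(s)
chars contribute 2×2 = 4; each union adds +2; each star adds +2
Total: 4 + 2 + 2 = 8 states


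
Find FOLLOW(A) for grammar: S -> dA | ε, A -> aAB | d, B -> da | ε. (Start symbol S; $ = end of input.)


$ ∈ FOLLOW(S). For each A -> αBβ: add FIRST(β)\{ε} to FOLLOW(B); if β nullable, add FOLLOW(A).
FOLLOW(A) = {$, d}


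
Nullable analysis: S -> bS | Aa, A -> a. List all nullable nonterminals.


A nonterminal is nullable iff some alternative derives ε (directly, or every symbol in it is nullable)
Nullable: {}


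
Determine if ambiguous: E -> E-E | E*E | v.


'v-v*v' has two parse trees (no precedence encoded between - and *)
Ambiguous


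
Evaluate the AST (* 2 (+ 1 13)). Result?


Evaluate inner: (+ 1 13) = 14
Evaluate root: (* 2 14) = 28
Result: 28


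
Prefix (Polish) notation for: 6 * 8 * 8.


left-to-right (same/higher precedence on left): tree is (* (* 6 8) 8)
Prefix: * * 6 8 8


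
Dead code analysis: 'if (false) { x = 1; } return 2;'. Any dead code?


condition is constant false, so the whole block is unreachable
Dead: 'if (false) { x = 1; }'


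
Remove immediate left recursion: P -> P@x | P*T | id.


Left-recursive alternatives: P@x, P*T; non-recursive: id
Introduce P': P -> idP', P' -> @xP' | *TP' | ε


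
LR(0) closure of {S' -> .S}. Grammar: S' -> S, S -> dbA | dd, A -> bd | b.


Start: S' -> .S
For each item with dot before a nonterminal B, add B -> .γ for every B-production
Closure: [S' -> .S, S -> .dbA, S -> .dd]


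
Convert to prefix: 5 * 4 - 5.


left-to-right (same/higher precedence on left): tree is (- (* 5 4) 5)
Prefix: - * 5 4 5


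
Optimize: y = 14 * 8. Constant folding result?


14 * 8 = 112 at compile time
Optimized: y = 112


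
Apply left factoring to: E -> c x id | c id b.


Common prefix: 'c'
Factored: E -> c E', E' -> x id | id b


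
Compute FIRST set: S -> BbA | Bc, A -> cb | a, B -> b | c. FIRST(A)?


Per alternative of A: FIRST(cb) = {c}; FIRST(a) = {a}
FIRST(A) = {a, c}


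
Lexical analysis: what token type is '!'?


Pattern: operator symbol
Type: OPERATOR


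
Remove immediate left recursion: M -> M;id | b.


Left-recursive alternatives: M;id; non-recursive: b
Introduce M': M -> bM', M' -> ;idM' | ε


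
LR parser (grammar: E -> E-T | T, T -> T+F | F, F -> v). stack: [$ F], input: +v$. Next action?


'F' (not preceded by T+) is the handle for T -> F
Action: reduce (T -> F)


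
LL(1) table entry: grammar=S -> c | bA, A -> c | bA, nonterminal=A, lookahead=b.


For [A, b]: 'b' ∈ FIRST(bA)
Entry: A -> bA


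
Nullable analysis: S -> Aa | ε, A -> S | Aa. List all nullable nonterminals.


A nonterminal is nullable iff some alternative derives ε (directly, or every symbol in it is nullable)
Nullable: {A, S}


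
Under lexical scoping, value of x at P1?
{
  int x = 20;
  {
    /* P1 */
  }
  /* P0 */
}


P1's block does not declare x; resolves to the enclosing declaration at depth 0
x = 20


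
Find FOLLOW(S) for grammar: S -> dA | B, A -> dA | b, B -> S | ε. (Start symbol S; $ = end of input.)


$ ∈ FOLLOW(S). For each A -> αBβ: add FIRST(β)\{ε} to FOLLOW(B); if β nullable, add FOLLOW(A).
FOLLOW(S) = {$}


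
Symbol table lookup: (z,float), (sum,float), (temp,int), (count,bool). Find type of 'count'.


Lookup 'count' → type bool


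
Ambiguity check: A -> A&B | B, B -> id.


precedence layered via separate nonterminal B: deterministic
Unambiguous


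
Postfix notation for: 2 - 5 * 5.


* has higher precedence, evaluate 5*5 first
Postfix: 2 5 5 * -


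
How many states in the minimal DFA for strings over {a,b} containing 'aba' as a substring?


KMP-style automaton: 3 progress states + 1 absorbing accept = 4
Minimal DFA: 4 states


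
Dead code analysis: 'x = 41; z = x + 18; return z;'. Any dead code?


x is read by z's definition; z is returned
No dead code


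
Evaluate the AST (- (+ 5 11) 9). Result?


Evaluate inner: (+ 5 11) = 16
Evaluate root: (- 16 9) = 7
Result: 7


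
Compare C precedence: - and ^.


'-' is additive (level 9); '^' is bitwise XOR (level 4)
Higher level binds tighter
'-' has higher precedence than '^'


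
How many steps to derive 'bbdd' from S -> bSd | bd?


Derivation: S => bSd => bbdd
Steps: 2


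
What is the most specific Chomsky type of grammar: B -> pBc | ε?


Single nonterminal LHS, but p^n c^n is not regular
Classification: Type 2 (Context-Free)


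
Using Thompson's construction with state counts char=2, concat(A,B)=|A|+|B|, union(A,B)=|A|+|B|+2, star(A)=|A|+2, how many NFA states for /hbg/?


Syntax tree has 3 char leaf(s), 0 union(s), 0 star(s)
chars contribute 3×2 = 6; each union adds +2; each star adds +2
Total: 6 + 0 + 0 = 6 states


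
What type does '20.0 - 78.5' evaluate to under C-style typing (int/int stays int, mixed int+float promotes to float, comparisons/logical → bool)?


Operand types: float - float
Rule: mixed int/float promotes to float; int/int stays int
Result type: float


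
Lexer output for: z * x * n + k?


Scan left to right, longest-match per lexeme
Tokens: ID(z), OP(*), ID(x), OP(*), ID(n), OP(+), ID(k)


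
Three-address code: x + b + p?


Break into single-operator statements:
t1 = x + b
t2 = t1 + p


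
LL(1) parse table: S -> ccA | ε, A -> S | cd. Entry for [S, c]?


For [S, c]: 'c' ∈ FIRST(ccA)
Entry: S -> ccA


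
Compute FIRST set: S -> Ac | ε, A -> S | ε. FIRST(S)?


Per alternative of S: FIRST(Ac) = {c}; FIRST(ε) = {ε}
FIRST(S) = {c, ε}


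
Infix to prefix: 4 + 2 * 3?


'*' binds tighter: tree is (+ 4 (* 2 3))
Prefix: + 4 * 2 3


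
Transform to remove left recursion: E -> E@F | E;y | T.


Left-recursive alternatives: E@F, E;y; non-recursive: T
Introduce E': E -> TE', E' -> @FE' | ;yE' | ε


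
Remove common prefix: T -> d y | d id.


Common prefix: 'd'
Factored: T -> d T', T' -> y | id


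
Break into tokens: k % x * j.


Scan left to right, longest-match per lexeme
Tokens: ID(k), OP(%), ID(x), OP(*), ID(j)


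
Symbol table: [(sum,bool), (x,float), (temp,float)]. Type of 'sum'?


Lookup 'sum' → type bool


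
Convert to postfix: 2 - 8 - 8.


Left to right (same or higher precedence on left)
Postfix: 2 8 - 8 -


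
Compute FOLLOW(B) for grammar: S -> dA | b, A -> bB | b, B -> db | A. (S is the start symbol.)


$ ∈ FOLLOW(S). For each A -> αBβ: add FIRST(β)\{ε} to FOLLOW(B); if β nullable, add FOLLOW(A).
FOLLOW(B) = {$}


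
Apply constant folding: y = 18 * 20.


18 * 20 = 360 at compile time
Optimized: y = 360


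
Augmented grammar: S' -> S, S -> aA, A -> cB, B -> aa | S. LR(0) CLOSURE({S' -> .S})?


Start: S' -> .S
For each item with dot before a nonterminal B, add B -> .γ for every B-production
Closure: [S' -> .S, S -> .aA]


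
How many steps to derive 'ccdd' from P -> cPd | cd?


Derivation: P => cPd => ccdd
Steps: 2


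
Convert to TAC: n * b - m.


Break into single-operator statements:
t1 = n * b
t2 = t1 - m


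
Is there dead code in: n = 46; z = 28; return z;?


n is assigned but never read
Dead: 'n = 46'


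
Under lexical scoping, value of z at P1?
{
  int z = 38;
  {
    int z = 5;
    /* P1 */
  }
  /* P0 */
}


z declared in the same block as P1
z = 5


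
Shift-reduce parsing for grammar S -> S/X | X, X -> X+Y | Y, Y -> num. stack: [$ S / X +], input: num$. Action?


no handle; shift 'num'
Action: shift


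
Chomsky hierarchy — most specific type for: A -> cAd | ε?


Single nonterminal LHS, but c^n d^n is not regular
Classification: Type 2 (Context-Free)


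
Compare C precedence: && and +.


'+' is additive (level 9); '&&' is logical AND (level 2)
Higher level binds tighter
'+' has higher precedence than '&&'


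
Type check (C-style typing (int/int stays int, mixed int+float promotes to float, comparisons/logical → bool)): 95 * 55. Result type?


Operand types: int * int
Rule: mixed int/float promotes to float; int/int stays int
Result type: int


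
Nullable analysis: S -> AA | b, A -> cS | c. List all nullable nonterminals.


A nonterminal is nullable iff some alternative derives ε (directly, or every symbol in it is nullable)
Nullable: {}


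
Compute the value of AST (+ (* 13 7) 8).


Evaluate inner: (* 13 7) = 91
Evaluate root: (+ 91 8) = 99
Result: 99


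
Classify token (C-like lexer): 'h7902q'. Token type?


Pattern: letter/underscore followed by alphanumerics, not a keyword
Type: IDENTIFIER


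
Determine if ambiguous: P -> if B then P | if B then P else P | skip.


dangling else: 'if B then if B then skip else skip' parses two ways
Ambiguous


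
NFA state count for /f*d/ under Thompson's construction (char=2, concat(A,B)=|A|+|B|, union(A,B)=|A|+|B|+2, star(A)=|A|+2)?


Syntax tree has 2 char leaf(s), 0 union(s), 1 star(s)
chars contribute 2×2 = 4; each union adds +2; each star adds +2
Total: 4 + 0 + 2 = 6 states


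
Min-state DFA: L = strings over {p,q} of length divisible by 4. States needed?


Track length mod 4: states 0..3, accept at 0
Minimal DFA: 4 states


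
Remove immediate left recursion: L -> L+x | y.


Left-recursive alternatives: L+x; non-recursive: y
Introduce L': L -> yL', L' -> +xL' | ε


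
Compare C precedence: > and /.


'/' is multiplicative (level 10); '>' is relational (level 7)
Higher level binds tighter
'/' has higher precedence than '>'


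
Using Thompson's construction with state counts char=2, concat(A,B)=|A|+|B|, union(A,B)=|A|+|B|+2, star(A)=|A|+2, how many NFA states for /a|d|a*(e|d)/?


Syntax tree has 5 char leaf(s), 3 union(s), 1 star(s)
chars contribute 5×2 = 10; each union adds +2; each star adds +2
Total: 10 + 6 + 2 = 18 states


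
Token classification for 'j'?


Pattern: letter/underscore followed by alphanumerics, not a keyword
Type: IDENTIFIER


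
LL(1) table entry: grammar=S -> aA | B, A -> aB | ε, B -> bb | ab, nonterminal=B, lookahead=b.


For [B, b]: 'b' ∈ FIRST(bb)
Entry: B -> bb


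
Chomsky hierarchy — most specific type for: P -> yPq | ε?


Single nonterminal LHS, but y^n q^n is not regular
Classification: Type 2 (Context-Free)


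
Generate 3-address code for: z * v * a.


Break into single-operator statements:
t1 = z * v
t2 = t1 * a


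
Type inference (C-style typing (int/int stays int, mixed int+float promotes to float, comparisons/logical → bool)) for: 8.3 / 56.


Operand types: float / int
Rule: mixed int/float promotes to float; int/int stays int
Result type: float


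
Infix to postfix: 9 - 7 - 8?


Left to right (same or higher precedence on left)
Postfix: 9 7 - 8 -


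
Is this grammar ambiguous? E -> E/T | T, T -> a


precedence layered via separate nonterminal T: deterministic
Unambiguous


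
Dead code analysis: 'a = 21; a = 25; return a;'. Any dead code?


first assignment to a is overwritten before any read
Dead: 'a = 21'


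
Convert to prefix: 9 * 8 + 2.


left-to-right (same/higher precedence on left): tree is (+ (* 9 8) 2)
Prefix: + * 9 8 2


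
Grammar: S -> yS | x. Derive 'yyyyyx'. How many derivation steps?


Derivation: S => yS => yyS => yyyS => yyyyS => yyyyyS => yyyyyx
Steps: 6


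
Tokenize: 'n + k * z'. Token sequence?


Scan left to right, longest-match per lexeme
Tokens: ID(n), OP(+), ID(k), OP(*), ID(z)


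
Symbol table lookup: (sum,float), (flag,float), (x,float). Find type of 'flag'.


Lookup 'flag' → type float


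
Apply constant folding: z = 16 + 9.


16 + 9 = 25 at compile time
Optimized: z = 25


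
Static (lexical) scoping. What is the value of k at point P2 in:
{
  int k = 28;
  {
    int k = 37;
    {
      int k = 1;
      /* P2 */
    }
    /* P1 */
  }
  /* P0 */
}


k declared in the same block as P2
k = 1


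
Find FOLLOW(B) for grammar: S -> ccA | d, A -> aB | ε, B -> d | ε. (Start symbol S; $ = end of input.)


$ ∈ FOLLOW(S). For each A -> αBβ: add FIRST(β)\{ε} to FOLLOW(B); if β nullable, add FOLLOW(A).
FOLLOW(B) = {$}


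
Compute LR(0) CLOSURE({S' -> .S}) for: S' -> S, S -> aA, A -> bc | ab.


Start: S' -> .S
For each item with dot before a nonterminal B, add B -> .γ for every B-production
Closure: [S' -> .S, S -> .aA]


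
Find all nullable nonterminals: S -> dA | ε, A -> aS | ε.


A nonterminal is nullable iff some alternative derives ε (directly, or every symbol in it is nullable)
Nullable: {A, S}


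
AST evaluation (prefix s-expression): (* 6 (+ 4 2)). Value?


Evaluate inner: (+ 4 2) = 6
Evaluate root: (* 6 6) = 36
Result: 36


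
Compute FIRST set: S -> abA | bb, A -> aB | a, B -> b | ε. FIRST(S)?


Per alternative of S: FIRST(abA) = {a}; FIRST(bb) = {b}
FIRST(S) = {a, b}


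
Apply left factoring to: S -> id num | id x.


Common prefix: 'id'
Factored: S -> id S', S' -> num | x


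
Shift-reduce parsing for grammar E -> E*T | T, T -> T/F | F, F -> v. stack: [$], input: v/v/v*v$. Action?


no handle on stack; shift 'v'
Action: shift


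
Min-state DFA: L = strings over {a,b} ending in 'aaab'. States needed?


Track the longest suffix of input matching a prefix of 'aaab': 5 classes (prefixes of length 0..4)
Minimal DFA: 5 states


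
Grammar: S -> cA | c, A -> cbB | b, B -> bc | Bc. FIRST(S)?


Per alternative of S: FIRST(cA) = {c}; FIRST(c) = {c}
FIRST(S) = {c}


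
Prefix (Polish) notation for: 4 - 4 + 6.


left-to-right (same/higher precedence on left): tree is (+ (- 4 4) 6)
Prefix: + - 4 4 6


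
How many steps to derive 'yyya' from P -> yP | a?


Derivation: P => yP => yyP => yyyP => yyya
Steps: 4


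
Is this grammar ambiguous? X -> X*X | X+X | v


'v*v+v' has two parse trees (no precedence encoded between * and +)
Ambiguous


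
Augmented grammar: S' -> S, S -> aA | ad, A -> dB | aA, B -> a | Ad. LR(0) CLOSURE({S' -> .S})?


Start: S' -> .S
For each item with dot before a nonterminal B, add B -> .γ for every B-production
Closure: [S' -> .S, S -> .aA, S -> .ad]


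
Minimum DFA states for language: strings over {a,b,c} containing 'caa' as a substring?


KMP-style automaton: 3 progress states + 1 absorbing accept = 4
Minimal DFA: 4 states


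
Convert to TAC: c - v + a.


Break into single-operator statements:
t1 = c - v
t2 = t1 + a


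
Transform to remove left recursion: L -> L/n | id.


Left-recursive alternatives: L/n; non-recursive: id
Introduce L': L -> idL', L' -> /nL' | ε


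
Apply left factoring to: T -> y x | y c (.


Common prefix: 'y'
Factored: T -> y T', T' -> x | c (


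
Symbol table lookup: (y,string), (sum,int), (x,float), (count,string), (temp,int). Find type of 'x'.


Lookup 'x' → type float


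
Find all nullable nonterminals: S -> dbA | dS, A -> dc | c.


A nonterminal is nullable iff some alternative derives ε (directly, or every symbol in it is nullable)
Nullable: {}


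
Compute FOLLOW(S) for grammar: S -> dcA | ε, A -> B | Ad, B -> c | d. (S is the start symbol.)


$ ∈ FOLLOW(S). For each A -> αBβ: add FIRST(β)\{ε} to FOLLOW(B); if β nullable, add FOLLOW(A).
FOLLOW(S) = {$}


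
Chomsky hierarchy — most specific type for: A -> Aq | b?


Left-linear: every RHS is a terminal or one nonterminal followed by a terminal
Classification: Type 3 (Regular)


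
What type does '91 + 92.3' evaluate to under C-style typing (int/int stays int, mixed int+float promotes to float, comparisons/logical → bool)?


Operand types: int + float
Rule: mixed int/float promotes to float; int/int stays int
Result type: float


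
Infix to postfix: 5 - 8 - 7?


Left to right (same or higher precedence on left)
Postfix: 5 8 - 7 -


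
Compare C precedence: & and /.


'/' is multiplicative (level 10); '&' is bitwise AND (level 5)
Higher level binds tighter
'/' has higher precedence than '&'


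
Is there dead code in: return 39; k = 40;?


statement follows a return and is unreachable
Dead: 'k = 40'


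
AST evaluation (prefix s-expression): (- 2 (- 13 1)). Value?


Evaluate inner: (- 13 1) = 12
Evaluate root: (- 2 12) = -10
Result: -10


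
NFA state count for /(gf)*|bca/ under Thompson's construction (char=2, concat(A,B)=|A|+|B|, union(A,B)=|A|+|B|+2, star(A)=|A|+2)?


Syntax tree has 5 char leaf(s), 1 union(s), 1 star(s)
chars contribute 5×2 = 10; each union adds +2; each star adds +2
Total: 10 + 2 + 2 = 14 states


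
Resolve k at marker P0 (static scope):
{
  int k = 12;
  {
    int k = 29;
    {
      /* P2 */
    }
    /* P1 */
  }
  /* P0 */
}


k declared in the same block as P0
k = 12


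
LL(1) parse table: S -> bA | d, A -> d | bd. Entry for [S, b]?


For [S, b]: 'b' ∈ FIRST(bA)
Entry: S -> bA


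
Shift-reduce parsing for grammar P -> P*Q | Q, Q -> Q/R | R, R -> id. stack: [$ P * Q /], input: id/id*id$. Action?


no handle; shift 'id'
Action: shift


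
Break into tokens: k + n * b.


Scan left to right, longest-match per lexeme
Tokens: ID(k), OP(+), ID(n), OP(*), ID(b)


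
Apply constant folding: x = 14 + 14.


14 + 14 = 28 at compile time
Optimized: x = 28


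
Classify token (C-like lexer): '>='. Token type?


Pattern: operator symbol
Type: OPERATOR


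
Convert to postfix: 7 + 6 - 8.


Left to right (same or higher precedence on left)
Postfix: 7 6 + 8 -


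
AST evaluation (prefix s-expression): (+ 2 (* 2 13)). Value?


Evaluate inner: (* 2 13) = 26
Evaluate root: (+ 2 26) = 28
Result: 28


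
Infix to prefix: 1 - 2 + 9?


left-to-right (same/higher precedence on left): tree is (+ (- 1 2) 9)
Prefix: + - 1 2 9


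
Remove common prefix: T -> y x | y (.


Common prefix: 'y'
Factored: T -> y T', T' -> x | (


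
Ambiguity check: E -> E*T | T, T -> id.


precedence layered via separate nonterminal T: deterministic
Unambiguous


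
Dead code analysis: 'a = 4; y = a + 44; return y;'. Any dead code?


a is read by y's definition; y is returned
No dead code


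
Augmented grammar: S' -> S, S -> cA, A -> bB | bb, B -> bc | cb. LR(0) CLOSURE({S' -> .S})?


Start: S' -> .S
For each item with dot before a nonterminal B, add B -> .γ for every B-production
Closure: [S' -> .S, S -> .cA]


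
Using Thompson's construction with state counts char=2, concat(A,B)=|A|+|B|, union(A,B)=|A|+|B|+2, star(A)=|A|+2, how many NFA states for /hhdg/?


Syntax tree has 4 char leaf(s), 0 union(s), 0 star(s)
chars contribute 4×2 = 8; each union adds +2; each star adds +2
Total: 8 + 0 + 0 = 8 states


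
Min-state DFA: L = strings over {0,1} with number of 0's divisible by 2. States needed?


Track (count of 0) mod 2: states 0..1, accept at 0
Minimal DFA: 2 states


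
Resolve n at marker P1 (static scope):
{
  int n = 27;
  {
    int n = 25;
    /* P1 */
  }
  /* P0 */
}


n declared in the same block as P1
n = 25


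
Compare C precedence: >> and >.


'>>' is shift (level 8); '>' is relational (level 7)
Higher level binds tighter
'>>' has higher precedence than '>'


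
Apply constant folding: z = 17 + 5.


17 + 5 = 22 at compile time
Optimized: z = 22


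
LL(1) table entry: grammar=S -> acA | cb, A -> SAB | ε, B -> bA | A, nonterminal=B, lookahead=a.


For [B, a]: 'a' ∈ FIRST(A)
Entry: B -> A


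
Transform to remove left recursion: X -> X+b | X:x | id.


Left-recursive alternatives: X+b, X:x; non-recursive: id
Introduce X': X -> idX', X' -> +bX' | :xX' | ε


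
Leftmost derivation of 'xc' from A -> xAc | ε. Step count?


Derivation: A => xAc => xc
Steps: 2


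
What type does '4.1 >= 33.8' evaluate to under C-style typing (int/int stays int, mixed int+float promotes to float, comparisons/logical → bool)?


Operand types: float >= float
Rule: comparison yields bool
Result type: bool


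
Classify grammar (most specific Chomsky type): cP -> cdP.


LHS has context (more than one symbol) and |LHS| ≤ |RHS|
Classification: Type 1 (Context-Sensitive)


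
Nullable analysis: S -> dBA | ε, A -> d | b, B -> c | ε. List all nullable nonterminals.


A nonterminal is nullable iff some alternative derives ε (directly, or every symbol in it is nullable)
Nullable: {B, S}


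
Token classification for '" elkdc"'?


Pattern: double-quoted sequence
Type: STRING_LITERAL


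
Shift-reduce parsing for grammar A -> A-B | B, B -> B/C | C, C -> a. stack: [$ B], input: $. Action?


lookahead ∉ {/} so B won't extend; reduce A -> B
Action: reduce (A -> B)


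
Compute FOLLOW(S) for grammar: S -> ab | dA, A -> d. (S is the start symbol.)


$ ∈ FOLLOW(S). For each A -> αBβ: add FIRST(β)\{ε} to FOLLOW(B); if β nullable, add FOLLOW(A).
FOLLOW(S) = {$}


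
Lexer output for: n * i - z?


Scan left to right, longest-match per lexeme
Tokens: ID(n), OP(*), ID(i), OP(-), ID(z)


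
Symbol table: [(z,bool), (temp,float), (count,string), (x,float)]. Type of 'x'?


Lookup 'x' → type float


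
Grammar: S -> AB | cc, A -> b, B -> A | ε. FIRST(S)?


Per alternative of S: FIRST(AB) = {b}; FIRST(cc) = {c}
FIRST(S) = {b, c}


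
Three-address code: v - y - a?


Break into single-operator statements:
t1 = v - y
t2 = t1 - a


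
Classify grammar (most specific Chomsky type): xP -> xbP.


LHS has context (more than one symbol) and |LHS| ≤ |RHS|
Classification: Type 1 (Context-Sensitive)


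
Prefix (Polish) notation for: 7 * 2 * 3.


left-to-right (same/higher precedence on left): tree is (* (* 7 2) 3)
Prefix: * * 7 2 3


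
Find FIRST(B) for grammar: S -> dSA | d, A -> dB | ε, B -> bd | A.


Per alternative of B: FIRST(bd) = {b}; FIRST(A) = {d, ε}
FIRST(B) = {b, d, ε}


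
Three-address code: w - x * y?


Break into single-operator statements:
t1 = x * y
t2 = w - t1


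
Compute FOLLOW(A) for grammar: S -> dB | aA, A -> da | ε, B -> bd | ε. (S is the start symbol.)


$ ∈ FOLLOW(S). For each A -> αBβ: add FIRST(β)\{ε} to FOLLOW(B); if β nullable, add FOLLOW(A).
FOLLOW(A) = {$}


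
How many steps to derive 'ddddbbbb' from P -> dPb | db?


Derivation: P => dPb => ddPbb => dddPbbb => ddddbbbb
Steps: 4


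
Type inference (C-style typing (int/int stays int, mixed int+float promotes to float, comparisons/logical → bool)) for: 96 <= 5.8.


Operand types: int <= float
Rule: comparison yields bool
Result type: bool


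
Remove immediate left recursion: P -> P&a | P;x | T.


Left-recursive alternatives: P&a, P;x; non-recursive: T
Introduce P': P -> TP', P' -> &aP' | ;xP' | ε
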